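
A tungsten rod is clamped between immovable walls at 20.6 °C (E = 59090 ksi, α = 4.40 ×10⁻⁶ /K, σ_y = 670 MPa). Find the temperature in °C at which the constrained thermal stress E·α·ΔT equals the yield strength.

394 °C

E = 59090 ksi = 407.4 GPa.
E·α·ΔT = 670.0 MPa ⇒ ΔT = 670.0 / (407.4×10³ × 4.40×10⁻⁶) = 373.8 K.
T = 20.6 + 373.8 = 394.4 °C.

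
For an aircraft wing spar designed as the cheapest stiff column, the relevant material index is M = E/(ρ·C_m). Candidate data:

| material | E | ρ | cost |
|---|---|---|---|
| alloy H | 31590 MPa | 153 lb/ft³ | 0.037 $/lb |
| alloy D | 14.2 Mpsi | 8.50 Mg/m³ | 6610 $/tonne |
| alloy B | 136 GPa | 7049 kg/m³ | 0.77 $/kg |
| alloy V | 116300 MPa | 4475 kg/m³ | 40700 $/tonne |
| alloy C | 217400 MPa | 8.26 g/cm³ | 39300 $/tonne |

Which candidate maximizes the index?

alloy H

After converting to SI:
  alloy H: E = 31.59 GPa, ρ = 2451 kg/m³, cost = 0.08157 $/kg
  alloy D: E = 97.91 GPa, ρ = 8500 kg/m³, cost = 6.610 $/kg
  alloy B: E = 136.0 GPa, ρ = 7049 kg/m³, cost = 0.7700 $/kg
  alloy V: E = 116.3 GPa, ρ = 4475 kg/m³, cost = 40.70 $/kg
  alloy C: E = 217.4 GPa, ρ = 8260 kg/m³, cost = 39.30 $/kg
  alloy H: M = 158 MN·m per $
  alloy B: M = 25.1 MN·m per $
  alloy D: M = 1.74 MN·m per $
  alloy C: M = 0.670 MN·m per $
  alloy V: M = 0.639 MN·m per $
Highest index: alloy H.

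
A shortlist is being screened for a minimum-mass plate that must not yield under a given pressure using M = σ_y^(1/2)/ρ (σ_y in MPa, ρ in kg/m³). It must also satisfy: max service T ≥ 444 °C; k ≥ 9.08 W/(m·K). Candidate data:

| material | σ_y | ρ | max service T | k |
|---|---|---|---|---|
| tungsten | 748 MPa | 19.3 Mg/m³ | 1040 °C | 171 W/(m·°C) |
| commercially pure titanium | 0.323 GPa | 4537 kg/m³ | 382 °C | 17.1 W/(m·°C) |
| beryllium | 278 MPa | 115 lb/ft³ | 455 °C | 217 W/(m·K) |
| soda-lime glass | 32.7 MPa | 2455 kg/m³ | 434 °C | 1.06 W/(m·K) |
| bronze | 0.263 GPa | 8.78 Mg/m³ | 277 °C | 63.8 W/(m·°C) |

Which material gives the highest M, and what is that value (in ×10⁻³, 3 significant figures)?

Screen on constraints: max service T ≥ 444 °C; k ≥ 9.08 W/(m·K). Survivors: tungsten, beryllium.
Convert each candidate to consistent units, then evaluate M:
  tungsten: σ_y = 748.0 MPa, ρ = 19300 kg/m³
  beryllium: σ_y = 278.0 MPa, ρ = 1842 kg/m³
  beryllium: M = 9.05×10⁻³
  tungsten: M = 1.42×10⁻³
Beryllium has the largest M.

beryllium, M = 9.05×10⁻³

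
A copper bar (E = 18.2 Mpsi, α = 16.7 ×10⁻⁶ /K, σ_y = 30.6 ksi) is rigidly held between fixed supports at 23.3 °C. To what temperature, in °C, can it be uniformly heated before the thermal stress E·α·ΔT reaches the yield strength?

124 °C

E = 18.2 Mpsi = 125.5 GPa.
σ_y = 30.6 ksi = 211.0 MPa.
E·α·ΔT = 211.0 MPa ⇒ ΔT = 211.0 / (125.5×10³ × 16.7×10⁻⁶) = 100.7 K.
T = 23.3 + 100.7 = 124.0 °C.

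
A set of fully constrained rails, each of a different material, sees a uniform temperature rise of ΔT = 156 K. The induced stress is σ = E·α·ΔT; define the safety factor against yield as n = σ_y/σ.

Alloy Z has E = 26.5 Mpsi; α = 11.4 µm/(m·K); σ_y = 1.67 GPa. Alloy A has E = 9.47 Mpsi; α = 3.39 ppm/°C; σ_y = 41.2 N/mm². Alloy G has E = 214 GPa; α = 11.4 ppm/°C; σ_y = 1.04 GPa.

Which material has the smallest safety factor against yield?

With everything in SI (GPa, ×10⁻⁶/K, MPa):
  alloy Z: E = 182.7, α = 11.4, σ_y = 1670 → σ = 325 MPa, n = 5.14
  alloy A: E = 65.29, α = 3.39, σ_y = 41.20 → σ = 34.5 MPa, n = 1.19
  alloy G: E = 214.0, α = 11.4, σ_y = 1040 → σ = 381 MPa, n = 2.73
The minimum is alloy A at n = 1.19.

alloy A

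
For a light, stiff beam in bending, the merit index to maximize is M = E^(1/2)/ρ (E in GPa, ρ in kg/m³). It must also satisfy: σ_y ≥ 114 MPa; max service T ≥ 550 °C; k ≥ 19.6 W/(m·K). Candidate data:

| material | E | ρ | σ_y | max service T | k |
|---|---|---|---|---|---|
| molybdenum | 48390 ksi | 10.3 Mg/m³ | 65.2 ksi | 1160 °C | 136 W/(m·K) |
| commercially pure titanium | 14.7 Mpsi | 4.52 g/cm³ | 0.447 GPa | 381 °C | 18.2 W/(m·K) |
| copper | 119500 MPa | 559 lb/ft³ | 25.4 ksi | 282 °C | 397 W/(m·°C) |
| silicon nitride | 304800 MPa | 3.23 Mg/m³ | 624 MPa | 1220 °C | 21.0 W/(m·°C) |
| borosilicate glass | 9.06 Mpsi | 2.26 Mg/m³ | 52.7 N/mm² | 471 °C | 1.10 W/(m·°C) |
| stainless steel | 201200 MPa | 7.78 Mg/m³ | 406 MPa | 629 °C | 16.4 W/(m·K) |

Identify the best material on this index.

silicon nitride

Screen on constraints: σ_y ≥ 114 MPa; max service T ≥ 550 °C; k ≥ 19.6 W/(m·K). Survivors: molybdenum, silicon nitride.
Convert each candidate to consistent units, then evaluate M:
  molybdenum: E = 333.6 GPa, ρ = 10300 kg/m³
  silicon nitride: E = 304.8 GPa, ρ = 3230 kg/m³
  silicon nitride: M = 5.41×10⁻³
  molybdenum: M = 1.77×10⁻³
Silicon nitride has the largest M.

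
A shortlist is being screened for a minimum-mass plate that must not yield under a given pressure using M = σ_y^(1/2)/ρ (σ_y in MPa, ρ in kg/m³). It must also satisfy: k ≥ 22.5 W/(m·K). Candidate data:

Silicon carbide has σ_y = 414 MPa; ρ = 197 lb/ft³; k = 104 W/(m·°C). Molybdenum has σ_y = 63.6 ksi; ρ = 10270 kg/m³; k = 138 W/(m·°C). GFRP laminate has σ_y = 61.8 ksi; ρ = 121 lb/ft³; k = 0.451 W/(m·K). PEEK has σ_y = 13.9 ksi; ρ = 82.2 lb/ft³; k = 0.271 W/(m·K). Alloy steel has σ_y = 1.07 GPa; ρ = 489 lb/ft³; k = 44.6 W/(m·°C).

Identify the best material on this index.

silicon carbide

Screen on constraints: k ≥ 22.5 W/(m·K). Survivors: silicon carbide, molybdenum, alloy steel.
After converting to SI:
  silicon carbide: σ_y = 414.0 MPa, ρ = 3156 kg/m³
  molybdenum: σ_y = 438.5 MPa, ρ = 10270 kg/m³
  alloy steel: σ_y = 1070 MPa, ρ = 7833 kg/m³
  silicon carbide: M = 6.45×10⁻³
  alloy steel: M = 4.18×10⁻³
  molybdenum: M = 2.04×10⁻³
The maximum is for silicon carbide.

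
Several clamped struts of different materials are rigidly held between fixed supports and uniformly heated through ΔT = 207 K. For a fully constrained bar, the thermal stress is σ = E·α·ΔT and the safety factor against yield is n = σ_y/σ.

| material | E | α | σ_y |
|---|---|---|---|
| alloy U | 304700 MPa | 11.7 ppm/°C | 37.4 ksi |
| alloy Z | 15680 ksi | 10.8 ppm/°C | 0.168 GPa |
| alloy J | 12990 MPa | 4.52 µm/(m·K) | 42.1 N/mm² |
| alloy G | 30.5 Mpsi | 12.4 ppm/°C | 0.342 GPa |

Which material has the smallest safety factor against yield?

In consistent units (E in GPa, α in ×10⁻⁶/K, σ_y in MPa):
  alloy U: E = 304.7, α = 11.7, σ_y = 257.9 → σ = 738 MPa, n = 0.349
  alloy Z: E = 108.1, α = 10.8, σ_y = 168.0 → σ = 242 MPa, n = 0.695
  alloy J: E = 12.99, α = 4.52, σ_y = 42.10 → σ = 12.2 MPa, n = 3.46
  alloy G: E = 210.3, α = 12.4, σ_y = 342.0 → σ = 540 MPa, n = 0.634
Smallest n: alloy U with n = 0.349.

alloy U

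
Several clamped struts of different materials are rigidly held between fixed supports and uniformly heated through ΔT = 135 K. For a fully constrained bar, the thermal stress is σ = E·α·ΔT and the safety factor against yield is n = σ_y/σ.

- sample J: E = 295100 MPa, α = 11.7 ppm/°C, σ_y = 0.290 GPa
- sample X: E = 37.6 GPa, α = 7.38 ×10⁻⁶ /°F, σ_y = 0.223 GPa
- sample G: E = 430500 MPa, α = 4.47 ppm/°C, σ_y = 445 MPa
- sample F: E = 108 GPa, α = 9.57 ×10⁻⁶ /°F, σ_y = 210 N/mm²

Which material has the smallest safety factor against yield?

sample J

With everything in SI (GPa, ×10⁻⁶/K, MPa):
  sample J: E = 295.1, α = 11.7, σ_y = 290.0 → σ = 466 MPa, n = 0.622
  sample X: E = 37.60, α = 13.3, σ_y = 223.0 → σ = 67.4 MPa, n = 3.31
  sample G: E = 430.5, α = 4.47, σ_y = 445.0 → σ = 260 MPa, n = 1.71
  sample F: E = 108.0, α = 17.2, σ_y = 210.0 → σ = 251 MPa, n = 0.836
Sample J has the lowest safety factor, n = 0.622.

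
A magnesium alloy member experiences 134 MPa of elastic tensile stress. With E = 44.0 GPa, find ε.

3.05×10⁻³

ε = σ/E = 134 / 44000 = 3.05×10⁻³.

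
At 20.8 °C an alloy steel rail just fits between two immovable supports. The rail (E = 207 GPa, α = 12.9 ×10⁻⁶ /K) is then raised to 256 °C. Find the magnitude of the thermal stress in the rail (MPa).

ΔT = 235.2 K. Constrained thermal stress σ = E·α·ΔT = 207.0×10³ MPa × 12.9×10⁻⁶ × 235.2 = 628 MPa (compressive).

628 MPa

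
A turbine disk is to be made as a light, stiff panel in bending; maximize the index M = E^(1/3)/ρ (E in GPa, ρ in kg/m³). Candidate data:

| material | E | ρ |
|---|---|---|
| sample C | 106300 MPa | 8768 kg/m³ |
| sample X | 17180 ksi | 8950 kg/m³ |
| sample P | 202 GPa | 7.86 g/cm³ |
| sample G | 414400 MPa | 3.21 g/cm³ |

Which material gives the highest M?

sample G

Putting every candidate on a common basis:
  sample C: E = 106.3 GPa, ρ = 8768 kg/m³
  sample X: E = 118.5 GPa, ρ = 8950 kg/m³
  sample P: E = 202.0 GPa, ρ = 7860 kg/m³
  sample G: E = 414.4 GPa, ρ = 3210 kg/m³
  sample G: M = 2.32×10⁻³
  sample P: M = 0.746×10⁻³
  sample X: M = 0.549×10⁻³
  sample C: M = 0.540×10⁻³
The maximum is for sample G.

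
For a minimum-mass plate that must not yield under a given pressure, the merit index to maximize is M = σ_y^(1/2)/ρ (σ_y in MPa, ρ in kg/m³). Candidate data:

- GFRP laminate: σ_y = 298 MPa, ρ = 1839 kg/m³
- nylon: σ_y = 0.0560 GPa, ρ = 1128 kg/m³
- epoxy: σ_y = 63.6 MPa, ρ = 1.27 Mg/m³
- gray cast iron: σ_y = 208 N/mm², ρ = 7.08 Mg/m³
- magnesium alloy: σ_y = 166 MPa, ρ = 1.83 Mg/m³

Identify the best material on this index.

Convert each candidate to consistent units, then evaluate M:
  GFRP laminate: σ_y = 298.0 MPa, ρ = 1839 kg/m³
  nylon: σ_y = 56.00 MPa, ρ = 1128 kg/m³
  epoxy: σ_y = 63.60 MPa, ρ = 1270 kg/m³
  gray cast iron: σ_y = 208.0 MPa, ρ = 7080 kg/m³
  magnesium alloy: σ_y = 166.0 MPa, ρ = 1830 kg/m³
  GFRP laminate: M = 9.39×10⁻³
  magnesium alloy: M = 7.04×10⁻³
  nylon: M = 6.63×10⁻³
  epoxy: M = 6.28×10⁻³
  gray cast iron: M = 2.04×10⁻³
GFRP laminate has the largest M.

GFRP laminate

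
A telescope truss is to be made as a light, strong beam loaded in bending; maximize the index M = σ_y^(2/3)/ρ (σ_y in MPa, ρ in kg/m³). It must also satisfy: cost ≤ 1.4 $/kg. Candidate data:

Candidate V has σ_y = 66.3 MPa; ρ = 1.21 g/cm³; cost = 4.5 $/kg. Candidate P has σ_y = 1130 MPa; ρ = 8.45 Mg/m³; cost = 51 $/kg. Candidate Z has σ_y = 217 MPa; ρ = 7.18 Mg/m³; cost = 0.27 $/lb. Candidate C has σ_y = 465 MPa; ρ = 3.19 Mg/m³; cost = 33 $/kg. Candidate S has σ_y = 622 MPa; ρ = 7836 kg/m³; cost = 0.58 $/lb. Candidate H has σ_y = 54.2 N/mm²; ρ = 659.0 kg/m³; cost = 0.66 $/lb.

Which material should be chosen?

candidate S

Screen on constraints: cost ≤ 1.4 $/kg. Survivors: candidate Z, candidate S.
Convert each candidate to consistent units, then evaluate M:
  candidate Z: σ_y = 217.0 MPa, ρ = 7180 kg/m³
  candidate S: σ_y = 622.0 MPa, ρ = 7836 kg/m³
  candidate S: M = 9.30×10⁻³
  candidate Z: M = 5.03×10⁻³
Highest index: candidate S.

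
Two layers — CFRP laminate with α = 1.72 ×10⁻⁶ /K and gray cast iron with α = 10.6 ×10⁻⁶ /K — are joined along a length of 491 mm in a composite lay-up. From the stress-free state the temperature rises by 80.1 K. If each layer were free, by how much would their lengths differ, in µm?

349 µm

Δα = |1.72 − 10.6|×10⁻⁶/K = 8.88×10⁻⁶/K.
ΔL_mismatch = Δα·L·ΔT = 8.88×10⁻⁶ × 491.0 mm × 80.1 K = 349 µm.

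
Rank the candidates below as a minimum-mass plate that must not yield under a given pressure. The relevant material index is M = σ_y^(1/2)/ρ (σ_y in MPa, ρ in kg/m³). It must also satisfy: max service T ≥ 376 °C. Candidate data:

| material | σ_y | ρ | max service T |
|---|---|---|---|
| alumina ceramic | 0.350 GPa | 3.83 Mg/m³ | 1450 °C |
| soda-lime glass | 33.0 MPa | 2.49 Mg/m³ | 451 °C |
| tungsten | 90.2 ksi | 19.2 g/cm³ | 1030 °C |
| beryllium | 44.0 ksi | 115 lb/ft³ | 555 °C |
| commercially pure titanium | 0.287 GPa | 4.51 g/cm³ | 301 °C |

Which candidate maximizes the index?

beryllium

Screen on constraints: max service T ≥ 376 °C. Survivors: alumina ceramic, soda-lime glass, tungsten, beryllium.
In SI units:
  alumina ceramic: σ_y = 350.0 MPa, ρ = 3830 kg/m³
  soda-lime glass: σ_y = 33.00 MPa, ρ = 2490 kg/m³
  tungsten: σ_y = 621.9 MPa, ρ = 19200 kg/m³
  beryllium: σ_y = 303.4 MPa, ρ = 1842 kg/m³
  beryllium: M = 9.46×10⁻³
  alumina ceramic: M = 4.88×10⁻³
  soda-lime glass: M = 2.31×10⁻³
  tungsten: M = 1.30×10⁻³
Beryllium has the largest M.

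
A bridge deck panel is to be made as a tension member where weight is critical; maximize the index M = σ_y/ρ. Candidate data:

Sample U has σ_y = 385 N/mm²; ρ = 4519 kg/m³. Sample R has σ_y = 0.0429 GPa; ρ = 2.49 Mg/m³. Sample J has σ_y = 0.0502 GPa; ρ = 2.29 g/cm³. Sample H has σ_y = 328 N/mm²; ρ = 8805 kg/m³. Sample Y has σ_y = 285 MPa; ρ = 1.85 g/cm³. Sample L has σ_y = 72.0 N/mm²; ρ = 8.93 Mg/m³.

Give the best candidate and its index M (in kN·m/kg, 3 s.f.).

In SI units:
  sample U: σ_y = 385.0 MPa, ρ = 4519 kg/m³
  sample R: σ_y = 42.90 MPa, ρ = 2490 kg/m³
  sample J: σ_y = 50.20 MPa, ρ = 2290 kg/m³
  sample H: σ_y = 328.0 MPa, ρ = 8805 kg/m³
  sample Y: σ_y = 285.0 MPa, ρ = 1850 kg/m³
  sample L: σ_y = 72.00 MPa, ρ = 8930 kg/m³
  sample Y: M = 154 kN·m/kg
  sample U: M = 85.2 kN·m/kg
  sample H: M = 37.3 kN·m/kg
  sample J: M = 21.9 kN·m/kg
  sample R: M = 17.2 kN·m/kg
  sample L: M = 8.06 kN·m/kg
The maximum is for sample Y.

sample Y, M = 154 kN·m/kg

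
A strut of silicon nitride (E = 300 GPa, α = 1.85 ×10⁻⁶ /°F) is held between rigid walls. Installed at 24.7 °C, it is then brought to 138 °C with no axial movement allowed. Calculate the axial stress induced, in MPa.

α = 1.85×10⁻⁶/°F × 9/5 = 3.33×10⁻⁶/K.
ΔT = 113.3 K. Constrained thermal stress σ = E·α·ΔT = 300.0×10³ MPa × 3.33×10⁻⁶ × 113.3 = 113 MPa (compressive).

113 MPa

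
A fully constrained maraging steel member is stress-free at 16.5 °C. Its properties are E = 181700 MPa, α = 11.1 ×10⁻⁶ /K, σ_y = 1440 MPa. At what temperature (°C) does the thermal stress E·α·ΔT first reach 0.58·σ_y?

431 °C

E = 181700 MPa = 181.7 GPa.
E·α·ΔT = 835.2 MPa ⇒ ΔT = 835.2 / (181.7×10³ × 11.1×10⁻⁶) = 414.1 K.
T = 16.5 + 414.1 = 430.6 °C.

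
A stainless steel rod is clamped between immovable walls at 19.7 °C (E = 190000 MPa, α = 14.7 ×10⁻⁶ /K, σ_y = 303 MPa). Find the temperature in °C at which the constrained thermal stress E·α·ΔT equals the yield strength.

128 °C

E = 190000 MPa = 190.0 GPa.
E·α·ΔT = 303.0 MPa ⇒ ΔT = 303.0 / (190.0×10³ × 14.7×10⁻⁶) = 108.5 K.
T = 19.7 + 108.5 = 128.2 °C.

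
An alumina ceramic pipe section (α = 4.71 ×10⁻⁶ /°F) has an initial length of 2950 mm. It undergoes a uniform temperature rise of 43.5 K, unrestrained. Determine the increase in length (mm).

1.09 mm

Convert α: 4.71×10⁻⁶/°F × (9/5) = 8.48×10⁻⁶/K.
ΔL = α·L₀·ΔT = 8.48×10⁻⁶ × 2950 mm × 43.50 K = 1.09 mm.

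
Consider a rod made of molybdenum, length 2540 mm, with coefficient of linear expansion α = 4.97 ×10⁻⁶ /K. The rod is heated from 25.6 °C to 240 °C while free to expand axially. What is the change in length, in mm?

2.71 mm

ΔT = 240 − 25.6 = 214.4 K.
ΔL = α·L₀·ΔT = 4.97×10⁻⁶ × 2540 mm × 214.4 K = 2.71 mm.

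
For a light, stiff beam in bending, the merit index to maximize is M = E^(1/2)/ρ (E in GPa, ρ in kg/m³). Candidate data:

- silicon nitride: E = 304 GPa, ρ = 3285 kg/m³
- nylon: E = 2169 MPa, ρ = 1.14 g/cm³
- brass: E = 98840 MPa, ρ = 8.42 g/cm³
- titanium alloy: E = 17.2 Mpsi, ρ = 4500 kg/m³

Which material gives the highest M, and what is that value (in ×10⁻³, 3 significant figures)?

silicon nitride, M = 5.31×10⁻³

Normalizing units and computing the index:
  silicon nitride: E = 304.0 GPa, ρ = 3285 kg/m³
  nylon: E = 2.169 GPa, ρ = 1140 kg/m³
  brass: E = 98.84 GPa, ρ = 8420 kg/m³
  titanium alloy: E = 118.6 GPa, ρ = 4500 kg/m³
  silicon nitride: M = 5.31×10⁻³
  titanium alloy: M = 2.42×10⁻³
  nylon: M = 1.29×10⁻³
  brass: M = 1.18×10⁻³
Highest index: silicon nitride.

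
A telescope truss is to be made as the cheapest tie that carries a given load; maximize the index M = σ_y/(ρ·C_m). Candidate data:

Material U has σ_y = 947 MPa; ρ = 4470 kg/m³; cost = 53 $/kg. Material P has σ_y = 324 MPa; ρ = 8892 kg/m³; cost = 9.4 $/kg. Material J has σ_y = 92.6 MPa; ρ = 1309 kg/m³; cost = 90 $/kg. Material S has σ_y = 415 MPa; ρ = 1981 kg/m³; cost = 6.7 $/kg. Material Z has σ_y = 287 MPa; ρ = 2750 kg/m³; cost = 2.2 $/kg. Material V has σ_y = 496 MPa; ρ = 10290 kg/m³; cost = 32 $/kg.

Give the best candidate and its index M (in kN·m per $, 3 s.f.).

material Z, M = 47.4 kN·m per $

Computing M directly (units already consistent):
  material Z: M = 47.4 kN·m per $
  material S: M = 31.3 kN·m per $
  material U: M = 4.00 kN·m per $
  material P: M = 3.88 kN·m per $
  material V: M = 1.51 kN·m per $
  material J: M = 0.786 kN·m per $
The maximum is for material Z.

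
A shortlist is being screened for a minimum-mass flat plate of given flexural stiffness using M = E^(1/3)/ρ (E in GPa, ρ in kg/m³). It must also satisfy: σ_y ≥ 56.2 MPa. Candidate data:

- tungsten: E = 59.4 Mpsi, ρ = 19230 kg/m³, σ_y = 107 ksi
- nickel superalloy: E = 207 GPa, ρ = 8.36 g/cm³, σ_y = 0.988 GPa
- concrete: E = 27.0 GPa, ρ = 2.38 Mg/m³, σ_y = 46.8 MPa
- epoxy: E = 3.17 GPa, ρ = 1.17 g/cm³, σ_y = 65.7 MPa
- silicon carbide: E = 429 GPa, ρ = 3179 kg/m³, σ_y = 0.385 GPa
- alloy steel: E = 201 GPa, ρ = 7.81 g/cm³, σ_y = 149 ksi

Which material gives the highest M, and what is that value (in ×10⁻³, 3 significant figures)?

silicon carbide, M = 2.37×10⁻³

Screen on constraints: σ_y ≥ 56.2 MPa. Survivors: tungsten, nickel superalloy, epoxy, silicon carbide, alloy steel.
In SI units:
  tungsten: E = 409.5 GPa, ρ = 19230 kg/m³
  nickel superalloy: E = 207.0 GPa, ρ = 8360 kg/m³
  epoxy: E = 3.170 GPa, ρ = 1170 kg/m³
  silicon carbide: E = 429.0 GPa, ρ = 3179 kg/m³
  alloy steel: E = 201.0 GPa, ρ = 7810 kg/m³
  silicon carbide: M = 2.37×10⁻³
  epoxy: M = 1.26×10⁻³
  alloy steel: M = 0.750×10⁻³
  nickel superalloy: M = 0.708×10⁻³
  tungsten: M = 0.386×10⁻³
Silicon carbide ranks first.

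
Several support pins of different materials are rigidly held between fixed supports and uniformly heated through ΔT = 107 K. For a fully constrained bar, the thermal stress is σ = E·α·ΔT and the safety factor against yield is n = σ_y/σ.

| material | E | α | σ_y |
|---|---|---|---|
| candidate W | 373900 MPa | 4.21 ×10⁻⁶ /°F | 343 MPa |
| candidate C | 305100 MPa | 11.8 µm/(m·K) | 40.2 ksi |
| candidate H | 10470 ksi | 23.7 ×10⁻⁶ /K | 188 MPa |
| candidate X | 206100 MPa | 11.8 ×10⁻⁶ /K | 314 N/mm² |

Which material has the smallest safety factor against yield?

candidate C

In consistent units (E in GPa, α in ×10⁻⁶/K, σ_y in MPa):
  candidate W: E = 373.9, α = 7.58, σ_y = 343.0 → σ = 303 MPa, n = 1.13
  candidate C: E = 305.1, α = 11.8, σ_y = 277.2 → σ = 385 MPa, n = 0.720
  candidate H: E = 72.19, α = 23.7, σ_y = 188.0 → σ = 183 MPa, n = 1.03
  candidate X: E = 206.1, α = 11.8, σ_y = 314.0 → σ = 260 MPa, n = 1.21
Candidate C has the lowest safety factor, n = 0.720.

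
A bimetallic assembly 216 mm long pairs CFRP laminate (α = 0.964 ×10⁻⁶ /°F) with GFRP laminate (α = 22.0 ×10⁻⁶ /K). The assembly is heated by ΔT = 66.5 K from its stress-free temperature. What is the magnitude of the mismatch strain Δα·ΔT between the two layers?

CFRP laminate: α = 0.964×10⁻⁶/°F × 9/5 = 1.74×10⁻⁶/K.
Δα = |1.74 − 22.0|×10⁻⁶/K = 20.3×10⁻⁶/K.
Mismatch strain = Δα·ΔT = 20.3×10⁻⁶ × 66.5 = 1.35×10⁻³.

1.35×10⁻³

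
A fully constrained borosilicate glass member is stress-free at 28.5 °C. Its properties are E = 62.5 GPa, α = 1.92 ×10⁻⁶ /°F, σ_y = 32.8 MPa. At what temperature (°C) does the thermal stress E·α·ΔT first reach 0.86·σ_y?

159 °C

α = 1.92×10⁻⁶/°F × 9/5 = 3.46×10⁻⁶/K.
E·α·ΔT = 28.21 MPa ⇒ ΔT = 28.21 / (62.50×10³ × 3.46×10⁻⁶) = 130.6 K.
T = 28.5 + 130.6 = 159.1 °C.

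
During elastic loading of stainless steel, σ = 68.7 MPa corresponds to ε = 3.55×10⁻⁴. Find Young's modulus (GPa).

E = σ/ε = 68.7 MPa / 3.55×10⁻⁴ = 193500 MPa = 194 GPa.

194 GPa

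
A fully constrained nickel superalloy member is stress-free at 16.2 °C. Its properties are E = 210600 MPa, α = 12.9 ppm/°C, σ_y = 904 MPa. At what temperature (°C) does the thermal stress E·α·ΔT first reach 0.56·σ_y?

E = 210600 MPa = 210.6 GPa.
E·α·ΔT = 506.2 MPa ⇒ ΔT = 506.2 / (210.6×10³ × 12.9×10⁻⁶) = 186.3 K.
T = 16.2 + 186.3 = 202.5 °C.

203 °C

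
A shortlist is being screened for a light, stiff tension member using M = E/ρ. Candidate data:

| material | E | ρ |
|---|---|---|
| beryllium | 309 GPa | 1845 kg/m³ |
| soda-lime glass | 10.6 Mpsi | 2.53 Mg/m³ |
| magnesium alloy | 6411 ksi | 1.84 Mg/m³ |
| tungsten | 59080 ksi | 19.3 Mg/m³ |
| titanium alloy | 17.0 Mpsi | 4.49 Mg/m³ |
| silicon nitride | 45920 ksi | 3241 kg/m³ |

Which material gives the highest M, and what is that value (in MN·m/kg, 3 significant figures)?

Putting every candidate on a common basis:
  beryllium: E = 309.0 GPa, ρ = 1845 kg/m³
  soda-lime glass: E = 73.08 GPa, ρ = 2530 kg/m³
  magnesium alloy: E = 44.20 GPa, ρ = 1840 kg/m³
  tungsten: E = 407.3 GPa, ρ = 19300 kg/m³
  titanium alloy: E = 117.2 GPa, ρ = 4490 kg/m³
  silicon nitride: E = 316.6 GPa, ρ = 3241 kg/m³
  beryllium: M = 167 MN·m/kg
  silicon nitride: M = 97.7 MN·m/kg
  soda-lime glass: M = 28.9 MN·m/kg
  titanium alloy: M = 26.1 MN·m/kg
  magnesium alloy: M = 24.0 MN·m/kg
  tungsten: M = 21.1 MN·m/kg
Beryllium ranks first.

beryllium, M = 167 MN·m/kg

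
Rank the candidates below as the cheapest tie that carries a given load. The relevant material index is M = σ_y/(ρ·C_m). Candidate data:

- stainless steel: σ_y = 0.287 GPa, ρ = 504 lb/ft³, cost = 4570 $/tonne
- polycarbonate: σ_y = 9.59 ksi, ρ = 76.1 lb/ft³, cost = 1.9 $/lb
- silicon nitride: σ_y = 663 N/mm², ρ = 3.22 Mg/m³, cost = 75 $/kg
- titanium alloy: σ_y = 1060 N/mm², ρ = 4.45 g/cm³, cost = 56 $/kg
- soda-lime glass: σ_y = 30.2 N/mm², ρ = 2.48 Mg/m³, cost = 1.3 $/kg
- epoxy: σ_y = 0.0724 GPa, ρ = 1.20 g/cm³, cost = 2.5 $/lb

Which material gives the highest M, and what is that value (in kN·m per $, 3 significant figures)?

Convert each candidate to consistent units, then evaluate M:
  stainless steel: σ_y = 287.0 MPa, ρ = 8073 kg/m³, cost = 4.570 $/kg
  polycarbonate: σ_y = 66.12 MPa, ρ = 1219 kg/m³, cost = 4.189 $/kg
  silicon nitride: σ_y = 663.0 MPa, ρ = 3220 kg/m³, cost = 75.00 $/kg
  titanium alloy: σ_y = 1060 MPa, ρ = 4450 kg/m³, cost = 56.00 $/kg
  soda-lime glass: σ_y = 30.20 MPa, ρ = 2480 kg/m³, cost = 1.300 $/kg
  epoxy: σ_y = 72.40 MPa, ρ = 1200 kg/m³, cost = 5.511 $/kg
  polycarbonate: M = 12.9 kN·m per $
  epoxy: M = 10.9 kN·m per $
  soda-lime glass: M = 9.37 kN·m per $
  stainless steel: M = 7.78 kN·m per $
  titanium alloy: M = 4.25 kN·m per $
  silicon nitride: M = 2.75 kN·m per $
Polycarbonate ranks first.

polycarbonate, M = 12.9 kN·m per $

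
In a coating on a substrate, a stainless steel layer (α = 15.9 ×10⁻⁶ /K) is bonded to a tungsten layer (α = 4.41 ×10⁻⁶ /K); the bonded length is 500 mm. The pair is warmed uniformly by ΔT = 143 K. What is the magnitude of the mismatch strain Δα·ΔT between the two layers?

1.64×10⁻³

Δα = |15.9 − 4.41|×10⁻⁶/K = 11.5×10⁻⁶/K.
Mismatch strain = Δα·ΔT = 11.5×10⁻⁶ × 143.0 = 1.64×10⁻³.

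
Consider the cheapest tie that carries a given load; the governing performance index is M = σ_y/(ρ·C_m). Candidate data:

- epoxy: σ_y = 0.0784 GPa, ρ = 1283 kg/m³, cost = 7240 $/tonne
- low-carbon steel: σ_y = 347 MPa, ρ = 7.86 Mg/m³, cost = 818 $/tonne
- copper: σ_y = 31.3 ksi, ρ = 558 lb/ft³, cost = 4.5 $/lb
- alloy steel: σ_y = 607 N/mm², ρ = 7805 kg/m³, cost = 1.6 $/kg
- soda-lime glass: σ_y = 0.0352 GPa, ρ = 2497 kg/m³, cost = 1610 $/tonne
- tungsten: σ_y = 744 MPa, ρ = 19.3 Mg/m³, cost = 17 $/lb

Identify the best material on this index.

low-carbon steel

Normalizing units and computing the index:
  epoxy: σ_y = 78.40 MPa, ρ = 1283 kg/m³, cost = 7.240 $/kg
  low-carbon steel: σ_y = 347.0 MPa, ρ = 7860 kg/m³, cost = 0.8180 $/kg
  copper: σ_y = 215.8 MPa, ρ = 8938 kg/m³, cost = 9.921 $/kg
  alloy steel: σ_y = 607.0 MPa, ρ = 7805 kg/m³, cost = 1.600 $/kg
  soda-lime glass: σ_y = 35.20 MPa, ρ = 2497 kg/m³, cost = 1.610 $/kg
  tungsten: σ_y = 744.0 MPa, ρ = 19300 kg/m³, cost = 37.48 $/kg
  low-carbon steel: M = 54.0 kN·m per $
  alloy steel: M = 48.6 kN·m per $
  soda-lime glass: M = 8.76 kN·m per $
  epoxy: M = 8.44 kN·m per $
  copper: M = 2.43 kN·m per $
  tungsten: M = 1.03 kN·m per $
The maximum is for low-carbon steel.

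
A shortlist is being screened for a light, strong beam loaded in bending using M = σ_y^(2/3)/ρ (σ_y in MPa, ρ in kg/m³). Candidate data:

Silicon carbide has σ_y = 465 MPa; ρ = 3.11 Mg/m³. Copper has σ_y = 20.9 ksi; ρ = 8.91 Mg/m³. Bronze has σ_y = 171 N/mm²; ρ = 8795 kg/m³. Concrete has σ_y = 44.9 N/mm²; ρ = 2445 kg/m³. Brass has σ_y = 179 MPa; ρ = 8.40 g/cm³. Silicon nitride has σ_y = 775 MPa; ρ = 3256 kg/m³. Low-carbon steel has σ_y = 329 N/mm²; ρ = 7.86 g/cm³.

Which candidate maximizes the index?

silicon nitride

Normalizing units and computing the index:
  silicon carbide: σ_y = 465.0 MPa, ρ = 3110 kg/m³
  copper: σ_y = 144.1 MPa, ρ = 8910 kg/m³
  bronze: σ_y = 171.0 MPa, ρ = 8795 kg/m³
  concrete: σ_y = 44.90 MPa, ρ = 2445 kg/m³
  brass: σ_y = 179.0 MPa, ρ = 8400 kg/m³
  silicon nitride: σ_y = 775.0 MPa, ρ = 3256 kg/m³
  low-carbon steel: σ_y = 329.0 MPa, ρ = 7860 kg/m³
  silicon nitride: M = 25.9×10⁻³
  silicon carbide: M = 19.3×10⁻³
  low-carbon steel: M = 6.06×10⁻³
  concrete: M = 5.17×10⁻³
  brass: M = 3.78×10⁻³
  bronze: M = 3.50×10⁻³
  copper: M = 3.08×10⁻³
The maximum is for silicon nitride.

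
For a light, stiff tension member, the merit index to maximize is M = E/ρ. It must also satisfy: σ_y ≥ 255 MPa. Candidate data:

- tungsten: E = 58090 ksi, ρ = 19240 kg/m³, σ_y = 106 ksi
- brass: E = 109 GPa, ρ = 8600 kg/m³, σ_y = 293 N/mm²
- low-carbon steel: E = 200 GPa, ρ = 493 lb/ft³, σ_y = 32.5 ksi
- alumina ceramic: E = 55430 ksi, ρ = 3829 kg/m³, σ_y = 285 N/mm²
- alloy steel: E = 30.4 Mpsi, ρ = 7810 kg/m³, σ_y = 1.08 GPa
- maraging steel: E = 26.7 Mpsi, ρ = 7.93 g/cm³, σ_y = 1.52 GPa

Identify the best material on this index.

alumina ceramic

Screen on constraints: σ_y ≥ 255 MPa. Survivors: tungsten, brass, alumina ceramic, alloy steel, maraging steel.
In SI units:
  tungsten: E = 400.5 GPa, ρ = 19240 kg/m³
  brass: E = 109.0 GPa, ρ = 8600 kg/m³
  alumina ceramic: E = 382.2 GPa, ρ = 3829 kg/m³
  alloy steel: E = 209.6 GPa, ρ = 7810 kg/m³
  maraging steel: E = 184.1 GPa, ρ = 7930 kg/m³
  alumina ceramic: M = 99.8 MN·m/kg
  alloy steel: M = 26.8 MN·m/kg
  maraging steel: M = 23.2 MN·m/kg
  tungsten: M = 20.8 MN·m/kg
  brass: M = 12.7 MN·m/kg
Highest index: alumina ceramic.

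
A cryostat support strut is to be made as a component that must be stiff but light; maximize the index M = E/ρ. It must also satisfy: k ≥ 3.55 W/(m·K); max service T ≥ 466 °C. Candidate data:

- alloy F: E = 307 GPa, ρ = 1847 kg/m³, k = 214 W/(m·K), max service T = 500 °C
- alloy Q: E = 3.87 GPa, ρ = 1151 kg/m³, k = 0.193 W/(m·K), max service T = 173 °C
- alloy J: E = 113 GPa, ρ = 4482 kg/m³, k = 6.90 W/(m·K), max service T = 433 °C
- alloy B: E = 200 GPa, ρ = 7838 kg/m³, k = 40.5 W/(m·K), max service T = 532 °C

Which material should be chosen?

Screen on constraints: k ≥ 3.55 W/(m·K); max service T ≥ 466 °C. Survivors: alloy F, alloy B.
Per-candidate index values:
  alloy F: M = 166 MN·m/kg
  alloy B: M = 25.5 MN·m/kg
Highest index: alloy F.

alloy F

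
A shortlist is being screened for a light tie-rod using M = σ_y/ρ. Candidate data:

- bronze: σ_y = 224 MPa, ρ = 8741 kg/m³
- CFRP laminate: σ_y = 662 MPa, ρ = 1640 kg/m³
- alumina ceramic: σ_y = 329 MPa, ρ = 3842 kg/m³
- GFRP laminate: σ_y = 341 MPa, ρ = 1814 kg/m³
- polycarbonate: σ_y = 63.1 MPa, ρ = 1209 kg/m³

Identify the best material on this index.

CFRP laminate

Evaluate M for each candidate:
  CFRP laminate: M = 404 kN·m/kg
  GFRP laminate: M = 188 kN·m/kg
  alumina ceramic: M = 85.6 kN·m/kg
  polycarbonate: M = 52.2 kN·m/kg
  bronze: M = 25.6 kN·m/kg
CFRP laminate ranks first.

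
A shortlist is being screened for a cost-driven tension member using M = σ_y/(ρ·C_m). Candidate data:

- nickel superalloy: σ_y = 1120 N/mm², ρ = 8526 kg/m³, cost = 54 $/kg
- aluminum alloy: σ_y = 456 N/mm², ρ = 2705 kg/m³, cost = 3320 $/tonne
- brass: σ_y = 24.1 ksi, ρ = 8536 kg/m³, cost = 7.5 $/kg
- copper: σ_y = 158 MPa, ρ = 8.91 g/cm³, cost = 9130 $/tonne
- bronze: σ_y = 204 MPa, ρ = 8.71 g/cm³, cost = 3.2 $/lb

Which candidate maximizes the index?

Convert each candidate to consistent units, then evaluate M:
  nickel superalloy: σ_y = 1120 MPa, ρ = 8526 kg/m³, cost = 54.00 $/kg
  aluminum alloy: σ_y = 456.0 MPa, ρ = 2705 kg/m³, cost = 3.320 $/kg
  brass: σ_y = 166.2 MPa, ρ = 8536 kg/m³, cost = 7.500 $/kg
  copper: σ_y = 158.0 MPa, ρ = 8910 kg/m³, cost = 9.130 $/kg
  bronze: σ_y = 204.0 MPa, ρ = 8710 kg/m³, cost = 7.055 $/kg
  aluminum alloy: M = 50.8 kN·m per $
  bronze: M = 3.32 kN·m per $
  brass: M = 2.60 kN·m per $
  nickel superalloy: M = 2.43 kN·m per $
  copper: M = 1.94 kN·m per $
Highest index: aluminum alloy.

aluminum alloy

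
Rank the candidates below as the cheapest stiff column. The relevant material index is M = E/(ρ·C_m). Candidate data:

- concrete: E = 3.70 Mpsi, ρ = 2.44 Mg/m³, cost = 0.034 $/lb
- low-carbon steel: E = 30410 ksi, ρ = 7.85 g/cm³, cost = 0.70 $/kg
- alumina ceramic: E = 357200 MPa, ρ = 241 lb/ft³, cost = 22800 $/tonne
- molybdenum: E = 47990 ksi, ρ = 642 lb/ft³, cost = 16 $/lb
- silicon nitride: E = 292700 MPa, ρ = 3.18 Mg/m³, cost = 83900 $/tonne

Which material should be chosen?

After converting to SI:
  concrete: E = 25.51 GPa, ρ = 2440 kg/m³, cost = 0.07496 $/kg
  low-carbon steel: E = 209.7 GPa, ρ = 7850 kg/m³, cost = 0.7000 $/kg
  alumina ceramic: E = 357.2 GPa, ρ = 3860 kg/m³, cost = 22.80 $/kg
  molybdenum: E = 330.9 GPa, ρ = 10280 kg/m³, cost = 35.27 $/kg
  silicon nitride: E = 292.7 GPa, ρ = 3180 kg/m³, cost = 83.90 $/kg
  concrete: M = 139 MN·m per $
  low-carbon steel: M = 38.2 MN·m per $
  alumina ceramic: M = 4.06 MN·m per $
  silicon nitride: M = 1.10 MN·m per $
  molybdenum: M = 0.912 MN·m per $
The maximum is for concrete.

concrete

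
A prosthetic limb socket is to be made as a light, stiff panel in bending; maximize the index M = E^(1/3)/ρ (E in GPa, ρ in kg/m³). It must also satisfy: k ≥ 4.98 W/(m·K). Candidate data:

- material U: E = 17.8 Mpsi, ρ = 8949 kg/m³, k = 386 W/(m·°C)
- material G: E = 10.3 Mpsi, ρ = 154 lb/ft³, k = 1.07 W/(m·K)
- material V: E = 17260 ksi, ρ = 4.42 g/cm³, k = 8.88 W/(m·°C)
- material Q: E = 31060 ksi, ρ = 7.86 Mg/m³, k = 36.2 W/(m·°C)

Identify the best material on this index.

material V

Screen on constraints: k ≥ 4.98 W/(m·K). Survivors: material U, material V, material Q.
In SI units:
  material U: E = 122.7 GPa, ρ = 8949 kg/m³
  material V: E = 119.0 GPa, ρ = 4420 kg/m³
  material Q: E = 214.2 GPa, ρ = 7860 kg/m³
  material V: M = 1.11×10⁻³
  material Q: M = 0.761×10⁻³
  material U: M = 0.555×10⁻³
Material V ranks first.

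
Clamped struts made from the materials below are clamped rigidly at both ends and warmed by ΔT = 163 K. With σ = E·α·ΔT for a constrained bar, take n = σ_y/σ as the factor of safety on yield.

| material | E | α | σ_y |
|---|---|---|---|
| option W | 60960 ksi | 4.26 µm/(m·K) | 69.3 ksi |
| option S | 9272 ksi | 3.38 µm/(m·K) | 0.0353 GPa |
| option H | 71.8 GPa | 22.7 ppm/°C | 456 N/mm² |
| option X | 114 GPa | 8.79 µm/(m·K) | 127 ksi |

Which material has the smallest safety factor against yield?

option S

In consistent units (E in GPa, α in ×10⁻⁶/K, σ_y in MPa):
  option W: E = 420.3, α = 4.26, σ_y = 477.8 → σ = 292 MPa, n = 1.64
  option S: E = 63.93, α = 3.38, σ_y = 35.30 → σ = 35.2 MPa, n = 1.00
  option H: E = 71.80, α = 22.7, σ_y = 456.0 → σ = 266 MPa, n = 1.72
  option X: E = 114.0, α = 8.79, σ_y = 875.6 → σ = 163 MPa, n = 5.36
Smallest n: option S with n = 1.00.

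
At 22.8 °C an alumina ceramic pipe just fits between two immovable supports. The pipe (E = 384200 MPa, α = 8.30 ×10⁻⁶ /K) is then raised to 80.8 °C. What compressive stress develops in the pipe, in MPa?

185 MPa

E = 384200 MPa = 384.2 GPa.
ΔT = 58.00 K. Constrained thermal stress σ = E·α·ΔT = 384.2×10³ MPa × 8.30×10⁻⁶ × 58.00 = 185 MPa (compressive).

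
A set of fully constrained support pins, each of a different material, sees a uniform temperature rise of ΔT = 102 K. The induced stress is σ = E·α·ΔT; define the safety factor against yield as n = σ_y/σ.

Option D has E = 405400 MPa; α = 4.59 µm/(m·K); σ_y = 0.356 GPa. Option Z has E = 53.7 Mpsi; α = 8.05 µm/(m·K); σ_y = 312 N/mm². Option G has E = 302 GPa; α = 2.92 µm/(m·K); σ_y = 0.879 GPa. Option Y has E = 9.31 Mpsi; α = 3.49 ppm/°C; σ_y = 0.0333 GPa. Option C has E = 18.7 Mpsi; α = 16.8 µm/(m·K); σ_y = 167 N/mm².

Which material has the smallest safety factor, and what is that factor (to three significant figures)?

Converting E to GPa, α to ×10⁻⁶/K, σ_y to MPa, then σ and n for each:
  option D: E = 405.4, α = 4.59, σ_y = 356.0 → σ = 190 MPa, n = 1.88
  option Z: E = 370.2, α = 8.05, σ_y = 312.0 → σ = 304 MPa, n = 1.03
  option G: E = 302.0, α = 2.92, σ_y = 879.0 → σ = 89.9 MPa, n = 9.77
  option Y: E = 64.19, α = 3.49, σ_y = 33.30 → σ = 22.9 MPa, n = 1.46
  option C: E = 128.9, α = 16.8, σ_y = 167.0 → σ = 221 MPa, n = 0.756
Option C has the lowest safety factor, n = 0.756.

option C, n = 0.756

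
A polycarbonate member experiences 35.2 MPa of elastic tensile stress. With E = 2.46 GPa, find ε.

0.0143

ε = σ/E = 35.2 / 2460 = 0.0143.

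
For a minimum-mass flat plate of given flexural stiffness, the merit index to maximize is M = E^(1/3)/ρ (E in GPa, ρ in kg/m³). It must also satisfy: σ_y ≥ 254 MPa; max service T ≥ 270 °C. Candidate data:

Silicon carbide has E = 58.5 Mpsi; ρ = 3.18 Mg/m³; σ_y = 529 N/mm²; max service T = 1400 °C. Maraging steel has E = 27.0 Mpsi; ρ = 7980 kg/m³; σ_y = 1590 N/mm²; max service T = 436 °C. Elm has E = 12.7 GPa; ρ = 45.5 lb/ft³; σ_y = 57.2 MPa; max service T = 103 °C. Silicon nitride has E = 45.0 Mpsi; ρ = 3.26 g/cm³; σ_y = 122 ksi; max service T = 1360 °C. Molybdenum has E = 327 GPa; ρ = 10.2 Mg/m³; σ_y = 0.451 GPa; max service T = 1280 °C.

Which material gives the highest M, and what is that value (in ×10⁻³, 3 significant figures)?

silicon carbide, M = 2.32×10⁻³

Screen on constraints: σ_y ≥ 254 MPa; max service T ≥ 270 °C. Survivors: silicon carbide, maraging steel, silicon nitride, molybdenum.
After converting to SI:
  silicon carbide: E = 403.3 GPa, ρ = 3180 kg/m³
  maraging steel: E = 186.2 GPa, ρ = 7980 kg/m³
  silicon nitride: E = 310.3 GPa, ρ = 3260 kg/m³
  molybdenum: E = 327.0 GPa, ρ = 10200 kg/m³
  silicon carbide: M = 2.32×10⁻³
  silicon nitride: M = 2.08×10⁻³
  maraging steel: M = 0.716×10⁻³
  molybdenum: M = 0.675×10⁻³
The maximum is for silicon carbide.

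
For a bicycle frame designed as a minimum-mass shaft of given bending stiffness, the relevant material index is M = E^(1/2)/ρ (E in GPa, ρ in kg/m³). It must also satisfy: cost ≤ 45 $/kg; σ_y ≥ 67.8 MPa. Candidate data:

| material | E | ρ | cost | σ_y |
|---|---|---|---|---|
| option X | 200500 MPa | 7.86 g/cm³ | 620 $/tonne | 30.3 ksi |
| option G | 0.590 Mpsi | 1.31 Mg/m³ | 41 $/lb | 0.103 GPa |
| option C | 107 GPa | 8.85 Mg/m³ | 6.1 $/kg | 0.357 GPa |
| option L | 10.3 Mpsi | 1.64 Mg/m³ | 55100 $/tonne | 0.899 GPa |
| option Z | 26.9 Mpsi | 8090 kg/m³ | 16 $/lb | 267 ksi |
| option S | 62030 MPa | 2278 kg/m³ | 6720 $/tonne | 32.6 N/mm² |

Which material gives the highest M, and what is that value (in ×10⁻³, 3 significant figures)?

option X, M = 1.80×10⁻³

Screen on constraints: cost ≤ 45 $/kg; σ_y ≥ 67.8 MPa. Survivors: option X, option C, option Z.
Putting every candidate on a common basis:
  option X: E = 200.5 GPa, ρ = 7860 kg/m³
  option C: E = 107.0 GPa, ρ = 8850 kg/m³
  option Z: E = 185.5 GPa, ρ = 8090 kg/m³
  option X: M = 1.80×10⁻³
  option Z: M = 1.68×10⁻³
  option C: M = 1.17×10⁻³
The maximum is for option X.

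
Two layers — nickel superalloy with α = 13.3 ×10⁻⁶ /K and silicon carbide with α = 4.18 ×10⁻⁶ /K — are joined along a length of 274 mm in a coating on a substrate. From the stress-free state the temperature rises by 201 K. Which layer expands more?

nickel superalloy

α(nickel superalloy) = 13.3×10⁻⁶/K vs α(silicon carbide) = 4.18×10⁻⁶/K.
Higher α expands more for the same ΔT: nickel superalloy.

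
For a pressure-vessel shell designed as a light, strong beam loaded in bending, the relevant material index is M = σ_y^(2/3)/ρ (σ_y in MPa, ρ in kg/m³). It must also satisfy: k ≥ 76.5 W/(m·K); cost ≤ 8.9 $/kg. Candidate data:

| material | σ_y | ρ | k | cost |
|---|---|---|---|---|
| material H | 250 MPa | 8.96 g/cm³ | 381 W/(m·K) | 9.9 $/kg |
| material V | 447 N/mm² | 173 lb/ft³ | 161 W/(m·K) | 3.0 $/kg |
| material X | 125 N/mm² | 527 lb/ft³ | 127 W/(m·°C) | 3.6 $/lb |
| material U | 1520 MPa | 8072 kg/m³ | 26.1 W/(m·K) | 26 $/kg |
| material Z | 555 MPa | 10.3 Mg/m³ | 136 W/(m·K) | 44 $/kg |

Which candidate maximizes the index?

material V

Screen on constraints: k ≥ 76.5 W/(m·K); cost ≤ 8.9 $/kg. Survivors: material V, material X.
In SI units:
  material V: σ_y = 447.0 MPa, ρ = 2771 kg/m³
  material X: σ_y = 125.0 MPa, ρ = 8442 kg/m³
  material V: M = 21.1×10⁻³
  material X: M = 2.96×10⁻³
Highest index: material V.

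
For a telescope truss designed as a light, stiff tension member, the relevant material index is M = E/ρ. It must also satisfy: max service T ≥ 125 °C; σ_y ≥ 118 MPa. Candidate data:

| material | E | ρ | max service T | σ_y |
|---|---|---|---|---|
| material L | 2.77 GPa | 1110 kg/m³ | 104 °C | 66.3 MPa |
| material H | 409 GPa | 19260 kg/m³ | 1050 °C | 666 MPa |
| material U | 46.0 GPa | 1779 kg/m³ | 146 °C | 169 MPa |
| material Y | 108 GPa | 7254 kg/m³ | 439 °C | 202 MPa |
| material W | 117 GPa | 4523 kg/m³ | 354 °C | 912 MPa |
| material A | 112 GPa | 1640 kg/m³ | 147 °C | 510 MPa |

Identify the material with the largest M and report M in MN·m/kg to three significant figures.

Screen on constraints: max service T ≥ 125 °C; σ_y ≥ 118 MPa. Survivors: material H, material U, material Y, material W, material A.
Per-candidate index values:
  material A: M = 68.3 MN·m/kg
  material W: M = 25.9 MN·m/kg
  material U: M = 25.9 MN·m/kg
  material H: M = 21.2 MN·m/kg
  material Y: M = 14.9 MN·m/kg
The maximum is for material A.

material A, M = 68.3 MN·m/kg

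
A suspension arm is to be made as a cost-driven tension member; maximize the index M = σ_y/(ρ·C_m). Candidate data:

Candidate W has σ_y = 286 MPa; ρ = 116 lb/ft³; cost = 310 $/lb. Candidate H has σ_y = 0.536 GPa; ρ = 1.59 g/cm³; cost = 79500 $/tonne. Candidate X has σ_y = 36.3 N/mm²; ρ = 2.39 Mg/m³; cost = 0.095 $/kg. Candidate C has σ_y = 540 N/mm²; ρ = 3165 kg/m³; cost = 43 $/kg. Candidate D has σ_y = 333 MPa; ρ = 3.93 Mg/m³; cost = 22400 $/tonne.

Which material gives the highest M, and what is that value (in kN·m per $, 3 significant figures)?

Convert each candidate to consistent units, then evaluate M:
  candidate W: σ_y = 286.0 MPa, ρ = 1858 kg/m³, cost = 683.4 $/kg
  candidate H: σ_y = 536.0 MPa, ρ = 1590 kg/m³, cost = 79.50 $/kg
  candidate X: σ_y = 36.30 MPa, ρ = 2390 kg/m³, cost = 0.09500 $/kg
  candidate C: σ_y = 540.0 MPa, ρ = 3165 kg/m³, cost = 43.00 $/kg
  candidate D: σ_y = 333.0 MPa, ρ = 3930 kg/m³, cost = 22.40 $/kg
  candidate X: M = 160 kN·m per $
  candidate H: M = 4.24 kN·m per $
  candidate C: M = 3.97 kN·m per $
  candidate D: M = 3.78 kN·m per $
  candidate W: M = 0.225 kN·m per $
Candidate X has the largest M.

candidate X, M = 160 kN·m per $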